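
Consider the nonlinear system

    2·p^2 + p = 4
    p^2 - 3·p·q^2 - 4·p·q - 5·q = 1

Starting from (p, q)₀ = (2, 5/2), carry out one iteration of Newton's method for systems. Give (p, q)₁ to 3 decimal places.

(1.333, 1.326)

At (2, 5/2): F = (6.000, -67.000).
Jacobian J = [[4·p + 1, 0], [2·p - 3·q^2 - 4·q, -6·p·q - 4·p - 5]].
At the point, J = [[9.000, 0.000], [-24.750, -43.000]] (det J = -387.000).
Solving J·Δ = −F gives Δ = (-0.667, -1.174).
Then the next iterate is (p, q)₁ = (1.333, 1.326).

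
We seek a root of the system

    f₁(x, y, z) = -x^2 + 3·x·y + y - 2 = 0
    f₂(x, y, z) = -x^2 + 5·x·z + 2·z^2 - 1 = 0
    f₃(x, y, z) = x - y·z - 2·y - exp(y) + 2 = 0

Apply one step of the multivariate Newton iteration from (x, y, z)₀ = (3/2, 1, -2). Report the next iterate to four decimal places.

(0.6889, 0.7727, -1.4116)

At (3/2, 1, -2): F = (1.2500, -10.2500, 0.781718).
Jacobian J = [[-2·x + 3·y, 3·x + 1, 0], [-2·x + 5·z, 0, 5·x + 4·z], [1, -z - exp(y) - 2, -y]].
At the point, J = [[0.0000, 5.5000, 0.0000], [-13.0000, 0.0000, -0.5000], [1.0000, -2.718282, -1.0000]] (det J = -74.2500).
Solving J·Δ = −F gives Δ = (-0.8111, -0.2273, 0.5884).
Then the next iterate is (x, y, z)₁ = (0.6889, 0.7727, -1.4116).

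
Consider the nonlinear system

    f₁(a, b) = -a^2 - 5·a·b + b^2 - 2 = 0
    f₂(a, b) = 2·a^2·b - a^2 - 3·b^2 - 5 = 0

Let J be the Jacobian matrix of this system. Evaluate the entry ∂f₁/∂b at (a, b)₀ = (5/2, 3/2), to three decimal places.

-9.500

∂f₁/∂b = -5·a + 2·b.
At (5/2, 3/2) this is -9.500.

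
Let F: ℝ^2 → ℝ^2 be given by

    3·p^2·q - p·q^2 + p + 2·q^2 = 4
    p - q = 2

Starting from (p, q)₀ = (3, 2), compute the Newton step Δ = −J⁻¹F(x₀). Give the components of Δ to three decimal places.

At (3, 2): F = (49.000, -1.000).
Jacobian J = [[6·p·q - q^2 + 1, 3·p^2 - 2·p·q + 4·q], [1, -1]].
At the point, J = [[33.000, 23.000], [1.000, -1.000]] (det J = -56.000).
Solving J·Δ = −F gives Δ = (-0.464, -1.464).

(-0.464, -1.464)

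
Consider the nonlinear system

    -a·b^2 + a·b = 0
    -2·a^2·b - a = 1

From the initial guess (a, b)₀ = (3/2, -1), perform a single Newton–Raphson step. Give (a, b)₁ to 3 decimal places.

(1.833, -0.185)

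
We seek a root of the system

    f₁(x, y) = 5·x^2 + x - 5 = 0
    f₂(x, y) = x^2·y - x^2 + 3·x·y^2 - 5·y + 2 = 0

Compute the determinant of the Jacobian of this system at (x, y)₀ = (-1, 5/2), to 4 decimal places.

J = [[10·x + 1, 0], [2·x·y - 2·x + 3·y^2, x^2 + 6·x·y - 5]].
At the point, J = [[-9.0000, 0.0000], [15.7500, -19.0000]].
det J = 171.0000.

171.0000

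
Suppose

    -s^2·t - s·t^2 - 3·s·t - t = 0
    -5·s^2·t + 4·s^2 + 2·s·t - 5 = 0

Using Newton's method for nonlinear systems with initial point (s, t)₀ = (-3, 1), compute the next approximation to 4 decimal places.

(-3.0141, 0.6056)

At (-3, 1): F = (2.0000, -20.0000).
Jacobian J = [[-2·s·t - t^2 - 3·t, -s^2 - 2·s·t - 3·s - 1], [-10·s·t + 8·s + 2·t, -5·s^2 + 2·s]].
At the point, J = [[2.0000, 5.0000], [8.0000, -51.0000]] (det J = -142.0000).
Solving J·Δ = −F gives Δ = (-0.0141, -0.3944).
Then the next iterate is (s, t)₁ = (-3.0141, 0.6056).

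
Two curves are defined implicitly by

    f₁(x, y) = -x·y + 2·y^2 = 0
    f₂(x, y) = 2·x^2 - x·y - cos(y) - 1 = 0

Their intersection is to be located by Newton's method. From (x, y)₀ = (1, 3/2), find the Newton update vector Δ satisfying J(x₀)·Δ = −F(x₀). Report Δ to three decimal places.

(0.228, -0.532)

At (1, 3/2): F = (3.000, -0.57074).
Jacobian J = [[-y, -x + 4·y], [4·x - y, -x + sin(y)]].
At the point, J = [[-1.500, 5.000], [2.500, -0.00251]] (det J = -12.49624).
Solving J·Δ = −F gives Δ = (0.228, -0.532).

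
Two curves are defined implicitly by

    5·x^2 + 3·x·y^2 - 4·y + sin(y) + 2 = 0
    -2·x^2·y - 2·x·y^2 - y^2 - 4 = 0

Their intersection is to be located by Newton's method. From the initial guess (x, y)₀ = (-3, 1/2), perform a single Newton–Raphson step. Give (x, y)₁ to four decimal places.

At (-3, 1/2): F = (43.229426, -11.7500).
Jacobian J = [[10·x + 3·y^2, 6·x·y + cos(y) - 4], [-4·x·y - 2·y^2, -2·x^2 - 4·x·y - 2·y]].
At the point, J = [[-29.2500, -12.122417], [5.5000, -13.0000]] (det J = 446.923296).
Solving J·Δ = −F gives Δ = (1.5762, -0.2370).
Then the next iterate is (x, y)₁ = (-1.4238, 0.2630).

(-1.4238, 0.2630)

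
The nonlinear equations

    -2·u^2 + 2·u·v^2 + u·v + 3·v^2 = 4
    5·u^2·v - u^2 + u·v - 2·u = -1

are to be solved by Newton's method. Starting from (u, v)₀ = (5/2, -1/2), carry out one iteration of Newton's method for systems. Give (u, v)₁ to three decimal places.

(0.979, -0.598)

At (5/2, -1/2): F = (-15.750, -27.125).
Jacobian J = [[-4·u + 2·v^2 + v, 4·u·v + u + 6·v], [10·u·v - 2·u + v - 2, 5·u^2 + u]].
At the point, J = [[-10.000, -5.500], [-20.000, 33.750]] (det J = -447.500).
Solving J·Δ = −F gives Δ = (-1.521, -0.098).
Then the next iterate is (u, v)₁ = (0.979, -0.598).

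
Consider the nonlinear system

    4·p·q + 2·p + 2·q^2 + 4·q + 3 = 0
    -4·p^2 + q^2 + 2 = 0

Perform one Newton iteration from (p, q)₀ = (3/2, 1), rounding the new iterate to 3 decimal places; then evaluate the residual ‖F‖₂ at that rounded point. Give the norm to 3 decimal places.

4.730

At (3/2, 1): F = (18.000, -6.000).
Jacobian J = [[4·q + 2, 4·p + 4·q + 4], [-8·p, 2·q]].
At the point, J = [[6.000, 14.000], [-12.000, 2.000]] (det J = 180.000).
Solving J·Δ = −F gives Δ = (-0.667, -1.000).
Then the next iterate is (p, q)₁ = (0.833, 0.000).
Re-evaluating at (0.833, 0.000): F = (4.666, -0.77556), so ‖F‖₂ = 4.730.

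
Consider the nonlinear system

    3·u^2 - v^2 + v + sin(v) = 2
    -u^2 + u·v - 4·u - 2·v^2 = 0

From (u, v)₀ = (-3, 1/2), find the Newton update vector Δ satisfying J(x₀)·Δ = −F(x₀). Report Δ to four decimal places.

(1.4751, 0.9376)

At (-3, 1/2): F = (25.729426, 1.0000).
Jacobian J = [[6·u, -2·v + cos(v) + 1], [-2·u + v - 4, u - 4·v]].
At the point, J = [[-18.0000, 0.877583], [2.5000, -5.0000]] (det J = 87.806044).
Solving J·Δ = −F gives Δ = (1.4751, 0.9376).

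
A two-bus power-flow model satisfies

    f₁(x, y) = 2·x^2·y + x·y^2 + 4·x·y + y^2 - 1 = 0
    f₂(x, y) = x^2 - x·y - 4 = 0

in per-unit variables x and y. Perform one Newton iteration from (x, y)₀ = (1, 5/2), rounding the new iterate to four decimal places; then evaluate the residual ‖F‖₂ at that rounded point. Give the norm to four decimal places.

At (1, 5/2): F = (26.5000, -5.5000).
Jacobian J = [[4·x·y + y^2 + 4·y, 2·x^2 + 2·x·y + 4·x + 2·y], [2·x - y, -x]].
At the point, J = [[26.2500, 16.0000], [-0.5000, -1.0000]] (det J = -18.2500).
Solving J·Δ = −F gives Δ = (3.3699, -7.1849).
Then the next iterate is (x, y)₁ = (4.3699, -4.6849).
Re-evaluating at (4.3699, -4.6849): F = (-143.956011, 35.568571), so ‖F‖₂ = 148.2851.

148.2851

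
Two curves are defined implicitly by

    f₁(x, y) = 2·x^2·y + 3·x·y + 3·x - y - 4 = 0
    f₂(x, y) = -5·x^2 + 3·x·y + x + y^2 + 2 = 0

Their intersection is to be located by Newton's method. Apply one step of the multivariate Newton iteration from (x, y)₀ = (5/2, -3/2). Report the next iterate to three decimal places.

At (5/2, -3/2): F = (-25.000, -35.750).
Jacobian J = [[4·x·y + 3·y + 3, 2·x^2 + 3·x - 1], [-10·x + 3·y + 1, 3·x + 2·y]].
At the point, J = [[-16.500, 19.000], [-28.500, 4.500]] (det J = 467.250).
Solving J·Δ = −F gives Δ = (-1.213, 0.262).
Then the next iterate is (x, y)₁ = (1.287, -1.238).

(1.287, -1.238)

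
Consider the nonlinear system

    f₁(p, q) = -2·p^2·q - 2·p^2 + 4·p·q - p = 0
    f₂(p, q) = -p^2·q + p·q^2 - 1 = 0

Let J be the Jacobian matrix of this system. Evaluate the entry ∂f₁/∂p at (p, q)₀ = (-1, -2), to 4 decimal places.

-13.0000

∂f₁/∂p = -4·p·q - 4·p + 4·q - 1.
At (-1, -2) this is -13.0000.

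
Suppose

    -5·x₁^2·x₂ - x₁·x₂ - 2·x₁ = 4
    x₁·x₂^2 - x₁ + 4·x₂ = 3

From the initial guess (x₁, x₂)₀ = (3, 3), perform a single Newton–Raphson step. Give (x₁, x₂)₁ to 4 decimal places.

(1.9426, 1.8845)

At (3, 3): F = (-154.0000, 33.0000).
Jacobian J = [[-10·x₁·x₂ - x₂ - 2, -5·x₁^2 - x₁], [x₂^2 - 1, 2·x₁·x₂ + 4]].
At the point, J = [[-95.0000, -48.0000], [8.0000, 22.0000]] (det J = -1706.0000).
Solving J·Δ = −F gives Δ = (-1.0574, -1.1155).
Then the next iterate is (x₁, x₂)₁ = (1.9426, 1.8845).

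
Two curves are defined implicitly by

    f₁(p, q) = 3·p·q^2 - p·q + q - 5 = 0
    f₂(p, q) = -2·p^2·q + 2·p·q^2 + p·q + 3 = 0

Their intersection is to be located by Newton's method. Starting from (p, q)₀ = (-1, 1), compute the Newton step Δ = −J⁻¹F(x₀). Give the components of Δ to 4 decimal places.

(-2.4286, -2.7143)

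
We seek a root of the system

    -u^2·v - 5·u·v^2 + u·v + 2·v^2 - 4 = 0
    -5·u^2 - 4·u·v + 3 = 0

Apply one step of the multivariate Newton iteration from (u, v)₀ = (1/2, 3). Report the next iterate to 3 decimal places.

At (1/2, 3): F = (-7.750, -4.250).
Jacobian J = [[-2·u·v - 5·v^2 + v, -u^2 - 10·u·v + u + 4·v], [-10·u - 4·v, -4·u]].
At the point, J = [[-45.000, -2.750], [-17.000, -2.000]] (det J = 43.250).
Solving J·Δ = −F gives Δ = (-0.088, -1.376).
Then the next iterate is (u, v)₁ = (0.412, 1.624).

(0.412, 1.624)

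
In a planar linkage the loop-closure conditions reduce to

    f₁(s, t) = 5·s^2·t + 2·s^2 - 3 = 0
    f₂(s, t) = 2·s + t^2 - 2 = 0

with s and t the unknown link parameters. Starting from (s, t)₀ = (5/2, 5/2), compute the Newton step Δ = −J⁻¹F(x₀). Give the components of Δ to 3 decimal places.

At (5/2, 5/2): F = (87.625, 9.250).
Jacobian J = [[10·s·t + 4·s, 5·s^2], [2, 2·t]].
At the point, J = [[72.500, 31.250], [2.000, 5.000]] (det J = 300.000).
Solving J·Δ = −F gives Δ = (-0.497, -1.651).

(-0.497, -1.651)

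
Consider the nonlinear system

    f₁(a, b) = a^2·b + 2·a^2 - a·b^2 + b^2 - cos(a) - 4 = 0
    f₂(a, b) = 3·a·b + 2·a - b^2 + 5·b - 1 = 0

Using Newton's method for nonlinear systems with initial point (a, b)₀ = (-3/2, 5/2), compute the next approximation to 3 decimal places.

(-0.747, 2.089)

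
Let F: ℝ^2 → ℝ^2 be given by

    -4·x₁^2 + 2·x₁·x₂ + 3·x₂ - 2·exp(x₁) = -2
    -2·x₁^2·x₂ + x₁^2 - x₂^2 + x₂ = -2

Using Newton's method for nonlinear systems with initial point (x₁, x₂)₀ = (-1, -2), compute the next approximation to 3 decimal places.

(-0.232, 0.228)

At (-1, -2): F = (-4.73576, 1.000).
Jacobian J = [[-8·x₁ + 2·x₂ - 2·exp(x₁), 2·x₁ + 3], [-4·x₁·x₂ + 2·x₁, -2·x₁^2 - 2·x₂ + 1]].
At the point, J = [[3.26424, 1.000], [-10.000, 3.000]] (det J = 19.79272).
Solving J·Δ = −F gives Δ = (0.768, 2.228).
Then the next iterate is (x₁, x₂)₁ = (-0.232, 0.228).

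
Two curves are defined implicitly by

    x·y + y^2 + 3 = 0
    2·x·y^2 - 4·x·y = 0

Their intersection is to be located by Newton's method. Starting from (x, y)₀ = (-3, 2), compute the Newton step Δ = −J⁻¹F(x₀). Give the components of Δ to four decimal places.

At (-3, 2): F = (1.0000, 0.0000).
Jacobian J = [[y, x + 2·y], [2·y^2 - 4·y, 4·x·y - 4·x]].
At the point, J = [[2.0000, 1.0000], [0.0000, -12.0000]] (det J = -24.0000).
Solving J·Δ = −F gives Δ = (-0.5000, 0.0000).

(-0.5000, 0.0000)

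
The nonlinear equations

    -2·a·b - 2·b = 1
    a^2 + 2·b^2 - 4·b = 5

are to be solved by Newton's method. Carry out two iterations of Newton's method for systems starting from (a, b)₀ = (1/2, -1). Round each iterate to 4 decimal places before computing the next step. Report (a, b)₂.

At (1/2, -1): F = (2.0000, 1.2500).
Jacobian J = [[-2·b, -2·a - 2], [2·a, 4·b - 4]].
At the point, J = [[2.0000, -3.0000], [1.0000, -8.0000]] (det J = -13.0000).
Solving J·Δ = −F gives Δ = (-0.9423, 0.0385).
Then the next iterate is (a, b)₁ = (-0.4423, -0.9615).
Round to (-0.4423, -0.9615) and repeat: F = (0.072457, 0.890594), J = [[1.9230, -1.1154], [-0.8846, -7.8460]].
Δ = (0.0264, 0.1105), so (a, b)₂ = (-0.4159, -0.8510).

(-0.4159, -0.8510)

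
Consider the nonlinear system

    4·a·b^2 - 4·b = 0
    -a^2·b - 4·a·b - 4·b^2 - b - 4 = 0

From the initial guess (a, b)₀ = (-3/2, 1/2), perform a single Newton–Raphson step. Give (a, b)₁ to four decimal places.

At (-3/2, 1/2): F = (-3.5000, -3.6250).
Jacobian J = [[4·b^2, 8·a·b - 4], [-2·a·b - 4·b, -a^2 - 4·a - 8·b - 1]].
At the point, J = [[1.0000, -10.0000], [-0.5000, -1.2500]] (det J = -6.2500).
Solving J·Δ = −F gives Δ = (-5.1000, -0.8600).
Then the next iterate is (a, b)₁ = (-6.6000, -0.3600).

(-6.6000, -0.3600)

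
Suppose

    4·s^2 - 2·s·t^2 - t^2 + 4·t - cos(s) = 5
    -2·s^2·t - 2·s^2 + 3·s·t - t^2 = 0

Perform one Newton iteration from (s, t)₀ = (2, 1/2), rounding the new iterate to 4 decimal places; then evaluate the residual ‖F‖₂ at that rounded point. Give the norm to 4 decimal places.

3.1938

At (2, 1/2): F = (12.166147, -9.2500).
Jacobian J = [[8·s - 2·t^2 + sin(s), -4·s·t - 2·t + 4], [-4·s·t - 4·s + 3·t, -2·s^2 + 3·s - 2·t]].
At the point, J = [[16.409297, -1.0000], [-10.5000, -3.0000]] (det J = -59.727892).
Solving J·Δ = −F gives Δ = (-0.7659, -0.4025).
Then the next iterate is (s, t)₁ = (1.2341, 0.0975).
Re-evaluating at (1.2341, 0.0975): F = (1.118671, -2.991523), so ‖F‖₂ = 3.1938.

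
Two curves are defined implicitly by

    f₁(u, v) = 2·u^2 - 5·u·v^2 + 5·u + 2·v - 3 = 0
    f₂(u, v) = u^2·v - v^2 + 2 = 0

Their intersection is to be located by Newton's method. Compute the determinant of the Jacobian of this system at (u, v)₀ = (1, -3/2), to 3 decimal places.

J = [[4·u - 5·v^2 + 5, -10·u·v + 2], [2·u·v, u^2 - 2·v]].
At the point, J = [[-2.250, 17.000], [-3.000, 4.000]].
det J = 42.000.

42.000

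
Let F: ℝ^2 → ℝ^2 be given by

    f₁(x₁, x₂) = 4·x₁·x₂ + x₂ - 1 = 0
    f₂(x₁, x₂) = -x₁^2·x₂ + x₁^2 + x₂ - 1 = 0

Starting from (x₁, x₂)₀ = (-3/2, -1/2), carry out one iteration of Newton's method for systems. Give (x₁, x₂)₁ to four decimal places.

At (-3/2, -1/2): F = (1.5000, 1.8750).
Jacobian J = [[4·x₂, 4·x₁ + 1], [-2·x₁·x₂ + 2·x₁, -x₁^2 + 1]].
At the point, J = [[-2.0000, -5.0000], [-4.5000, -1.2500]] (det J = -20.0000).
Solving J·Δ = −F gives Δ = (0.3750, 0.1500).
Then the next iterate is (x₁, x₂)₁ = (-1.1250, -0.3500).

(-1.1250, -0.3500)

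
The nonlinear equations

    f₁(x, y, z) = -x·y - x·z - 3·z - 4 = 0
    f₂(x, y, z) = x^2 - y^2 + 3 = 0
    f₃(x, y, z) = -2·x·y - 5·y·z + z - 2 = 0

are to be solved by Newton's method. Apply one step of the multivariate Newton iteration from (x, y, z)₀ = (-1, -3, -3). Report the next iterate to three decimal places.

(-0.307, -1.936, -0.890)

At (-1, -3, -3): F = (-1.000, -5.000, -56.000).
Jacobian J = [[-y - z, -x, -x - 3], [2·x, -2·y, 0], [-2·y, -2·x - 5·z, -5·y + 1]].
At the point, J = [[6.000, 1.000, -2.000], [-2.000, 6.000, 0.000], [6.000, 17.000, 16.000]] (det J = 748.000).
Solving J·Δ = −F gives Δ = (0.693, 1.064, 2.110).
Then the next iterate is (x, y, z)₁ = (-0.307, -1.936, -0.890).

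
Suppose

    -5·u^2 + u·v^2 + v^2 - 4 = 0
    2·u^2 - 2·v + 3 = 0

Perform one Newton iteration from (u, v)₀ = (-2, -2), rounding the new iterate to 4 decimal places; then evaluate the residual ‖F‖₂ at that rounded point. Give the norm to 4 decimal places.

82.1251

At (-2, -2): F = (-28.0000, 15.0000).
Jacobian J = [[-10·u + v^2, 2·u·v + 2·v], [4·u, -2]].
At the point, J = [[24.0000, 4.0000], [-8.0000, -2.0000]] (det J = -16.0000).
Solving J·Δ = −F gives Δ = (-0.2500, 8.5000).
Then the next iterate is (u, v)₁ = (-2.2500, 6.5000).
Re-evaluating at (-2.2500, 6.5000): F = (-82.1250, 0.1250), so ‖F‖₂ = 82.1251.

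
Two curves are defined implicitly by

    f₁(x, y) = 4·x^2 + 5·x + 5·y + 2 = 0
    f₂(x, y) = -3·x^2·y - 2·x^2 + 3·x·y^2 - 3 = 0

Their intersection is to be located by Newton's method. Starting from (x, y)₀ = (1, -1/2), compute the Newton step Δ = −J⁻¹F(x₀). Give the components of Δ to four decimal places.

At (1, -1/2): F = (8.5000, -2.7500).
Jacobian J = [[8·x + 5, 5], [-6·x·y - 4·x + 3·y^2, -3·x^2 + 6·x·y]].
At the point, J = [[13.0000, 5.0000], [-0.2500, -6.0000]] (det J = -76.7500).
Solving J·Δ = −F gives Δ = (-0.4853, -0.4381).

(-0.4853, -0.4381)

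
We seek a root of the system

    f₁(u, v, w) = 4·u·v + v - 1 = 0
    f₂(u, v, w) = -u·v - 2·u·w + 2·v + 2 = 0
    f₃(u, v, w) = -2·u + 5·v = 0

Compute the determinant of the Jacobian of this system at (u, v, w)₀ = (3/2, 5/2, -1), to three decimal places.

J = [[4·v, 4·u + 1, 0], [-v - 2·w, -u + 2, -2·u], [-2, 5, 0]].
At the point, J = [[10.000, 7.000, 0.000], [-0.500, 0.500, -3.000], [-2.000, 5.000, 0.000]].
det J = 192.000.

192.000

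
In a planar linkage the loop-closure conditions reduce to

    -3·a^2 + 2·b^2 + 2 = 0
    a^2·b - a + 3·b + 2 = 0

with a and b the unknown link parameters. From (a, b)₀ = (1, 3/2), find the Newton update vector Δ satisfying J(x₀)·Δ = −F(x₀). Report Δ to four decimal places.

(-0.7778, -1.3611)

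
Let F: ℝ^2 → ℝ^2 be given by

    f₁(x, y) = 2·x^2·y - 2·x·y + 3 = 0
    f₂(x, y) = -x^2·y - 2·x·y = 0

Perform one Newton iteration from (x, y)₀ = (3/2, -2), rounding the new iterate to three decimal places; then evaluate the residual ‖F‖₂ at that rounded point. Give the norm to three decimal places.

12.389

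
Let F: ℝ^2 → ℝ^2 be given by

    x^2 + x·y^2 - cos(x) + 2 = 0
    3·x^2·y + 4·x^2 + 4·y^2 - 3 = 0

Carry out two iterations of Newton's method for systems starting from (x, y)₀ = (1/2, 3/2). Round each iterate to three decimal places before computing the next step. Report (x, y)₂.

At (1/2, 3/2): F = (2.49742, 8.125).
Jacobian J = [[2·x + y^2 + sin(x), 2·x·y], [6·x·y + 8·x, 3·x^2 + 8·y]].
At the point, J = [[3.72943, 1.500], [8.500, 12.750]] (det J = 34.80018).
Solving J·Δ = −F gives Δ = (-0.565, -0.261).
Then the next iterate is (x, y)₁ = (-0.065, 1.239).
Round to (-0.065, 1.239) and repeat: F = (0.90655, 3.17309), J = [[1.34017, -0.16107], [-1.00321, 9.92468]].
Δ = (-0.724, -0.393), so (x, y)₂ = (-0.789, 0.846).

(-0.789, 0.846)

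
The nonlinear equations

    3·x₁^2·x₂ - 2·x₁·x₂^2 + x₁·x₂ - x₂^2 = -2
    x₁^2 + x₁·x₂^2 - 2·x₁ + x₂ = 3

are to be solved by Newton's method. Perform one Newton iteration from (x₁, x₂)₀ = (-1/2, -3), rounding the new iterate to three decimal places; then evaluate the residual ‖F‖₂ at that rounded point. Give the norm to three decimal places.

3.793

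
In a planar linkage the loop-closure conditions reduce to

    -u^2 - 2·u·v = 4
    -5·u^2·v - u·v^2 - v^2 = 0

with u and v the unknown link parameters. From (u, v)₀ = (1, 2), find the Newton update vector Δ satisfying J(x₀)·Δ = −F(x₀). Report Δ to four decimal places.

At (1, 2): F = (-9.0000, -18.0000).
Jacobian J = [[-2·u - 2·v, -2·u], [-10·u·v - v^2, -5·u^2 - 2·u·v - 2·v]].
At the point, J = [[-6.0000, -2.0000], [-24.0000, -13.0000]] (det J = 30.0000).
Solving J·Δ = −F gives Δ = (-2.7000, 3.6000).

(-2.7000, 3.6000)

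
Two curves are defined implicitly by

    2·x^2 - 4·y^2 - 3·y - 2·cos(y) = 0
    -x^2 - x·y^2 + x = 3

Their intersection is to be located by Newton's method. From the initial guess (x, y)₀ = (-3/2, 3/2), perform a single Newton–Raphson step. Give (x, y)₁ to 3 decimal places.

(-21.548, 10.046)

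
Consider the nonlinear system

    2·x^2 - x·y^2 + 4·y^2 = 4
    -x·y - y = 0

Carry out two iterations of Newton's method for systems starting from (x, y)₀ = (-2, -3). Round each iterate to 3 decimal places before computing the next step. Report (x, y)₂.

(-1.196, -0.933)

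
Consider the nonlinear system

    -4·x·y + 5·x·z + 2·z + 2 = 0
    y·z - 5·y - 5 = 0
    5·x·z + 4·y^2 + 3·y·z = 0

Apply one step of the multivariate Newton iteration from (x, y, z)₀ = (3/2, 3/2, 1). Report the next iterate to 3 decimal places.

At (3/2, 3/2, 1): F = (2.500, -11.000, 21.000).
Jacobian J = [[-4·y + 5·z, -4·x, 5·x + 2], [0, z - 5, y], [5·z, 8·y + 3·z, 5·x + 3·y]].
At the point, J = [[-1.000, -6.000, 9.500], [0.000, -4.000, 1.500], [5.000, 15.000, 12.000]] (det J = 215.500).
Solving J·Δ = −F gives Δ = (8.941, -3.270, -1.387).
Then the next iterate is (x, y, z)₁ = (10.441, -1.770, -0.387).

(10.441, -1.770, -0.387)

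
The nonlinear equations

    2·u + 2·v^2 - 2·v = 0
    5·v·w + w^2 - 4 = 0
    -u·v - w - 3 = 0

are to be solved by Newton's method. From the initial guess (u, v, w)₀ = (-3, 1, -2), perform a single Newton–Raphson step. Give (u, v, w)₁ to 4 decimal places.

At (-3, 1, -2): F = (-6.0000, -10.0000, 2.0000).
Jacobian J = [[2, 4·v - 2, 0], [0, 5·w, 5·v + 2·w], [-v, -u, -1]].
At the point, J = [[2.0000, 2.0000, 0.0000], [0.0000, -10.0000, 1.0000], [-1.0000, 3.0000, -1.0000]] (det J = 12.0000).
Solving J·Δ = −F gives Δ = (4.8333, -1.8333, -8.3333).
Then the next iterate is (u, v, w)₁ = (1.8333, -0.8333, -10.3333).

(1.8333, -0.8333, -10.3333)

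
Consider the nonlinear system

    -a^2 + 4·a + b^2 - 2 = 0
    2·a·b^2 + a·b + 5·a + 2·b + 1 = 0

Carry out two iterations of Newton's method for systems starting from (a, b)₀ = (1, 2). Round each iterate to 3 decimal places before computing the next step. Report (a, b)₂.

At (1, 2): F = (5.000, 20.000).
Jacobian J = [[-2·a + 4, 2·b], [2·b^2 + b + 5, 4·a·b + a + 2]].
At the point, J = [[2.000, 4.000], [15.000, 11.000]] (det J = -38.000).
Solving J·Δ = −F gives Δ = (-0.658, -0.921).
Then the next iterate is (a, b)₁ = (0.342, 1.079).
Round to (0.342, 1.079) and repeat: F = (0.41528, 6.03336), J = [[3.316, 2.158], [8.40748, 3.81807]].
Δ = (-2.086, 3.012), so (a, b)₂ = (-1.744, 4.091).

(-1.744, 4.091)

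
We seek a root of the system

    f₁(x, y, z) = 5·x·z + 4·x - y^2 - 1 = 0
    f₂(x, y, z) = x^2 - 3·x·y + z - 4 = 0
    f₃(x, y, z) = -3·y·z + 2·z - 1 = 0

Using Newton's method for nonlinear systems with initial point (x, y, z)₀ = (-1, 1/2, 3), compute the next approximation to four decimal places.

At (-1, 1/2, 3): F = (-20.2500, 1.5000, 0.5000).
Jacobian J = [[5·z + 4, -2·y, 5·x], [2·x - 3·y, -3·x, 1], [0, -3·z, -3·y + 2]].
At the point, J = [[19.0000, -1.0000, -5.0000], [-3.5000, 3.0000, 1.0000], [0.0000, -9.0000, 0.5000]] (det J = 40.2500).
Solving J·Δ = −F gives Δ = (3.4130, 0.5450, 8.8106).
Then the next iterate is (x, y, z)₁ = (2.4130, 1.0450, 11.8106).

(2.4130, 1.0450, 11.8106)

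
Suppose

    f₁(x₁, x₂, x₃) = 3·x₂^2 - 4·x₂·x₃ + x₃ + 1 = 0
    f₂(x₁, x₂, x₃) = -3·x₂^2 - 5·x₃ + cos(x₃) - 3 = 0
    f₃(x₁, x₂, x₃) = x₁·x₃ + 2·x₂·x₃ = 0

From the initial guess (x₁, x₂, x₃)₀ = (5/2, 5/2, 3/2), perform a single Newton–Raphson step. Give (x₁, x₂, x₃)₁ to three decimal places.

At (5/2, 5/2, 3/2): F = (6.250, -29.17926, 11.250).
Jacobian J = [[0, 6·x₂ - 4·x₃, -4·x₂ + 1], [0, -6·x₂, -sin(x₃) - 5], [x₃, 2·x₃, x₁ + 2·x₂]].
At the point, J = [[0.000, 9.000, -9.000], [0.000, -15.000, -5.99749], [1.500, 3.000, 7.500]] (det J = -283.46618).
Solving J·Δ = −F gives Δ = (0.144, -1.588, -0.894).
Then the next iterate is (x₁, x₂, x₃)₁ = (2.644, 0.912, 0.606).

(2.644, 0.912, 0.606)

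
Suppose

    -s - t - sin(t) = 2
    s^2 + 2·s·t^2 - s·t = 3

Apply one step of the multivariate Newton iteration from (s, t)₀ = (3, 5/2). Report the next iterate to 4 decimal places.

(-5.8797, 6.4287)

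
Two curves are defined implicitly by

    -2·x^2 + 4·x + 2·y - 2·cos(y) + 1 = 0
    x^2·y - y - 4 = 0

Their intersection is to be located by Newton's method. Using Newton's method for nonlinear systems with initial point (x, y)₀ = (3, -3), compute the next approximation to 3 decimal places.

At (3, -3): F = (-9.02002, -28.000).
Jacobian J = [[-4·x + 4, 2·sin(y) + 2], [2·x·y, x^2 - 1]].
At the point, J = [[-8.000, 1.71776], [-18.000, 8.000]] (det J = -33.08032).
Solving J·Δ = −F gives Δ = (-0.727, 1.863).
Then the next iterate is (x, y)₁ = (2.273, -1.137).

(2.273, -1.137)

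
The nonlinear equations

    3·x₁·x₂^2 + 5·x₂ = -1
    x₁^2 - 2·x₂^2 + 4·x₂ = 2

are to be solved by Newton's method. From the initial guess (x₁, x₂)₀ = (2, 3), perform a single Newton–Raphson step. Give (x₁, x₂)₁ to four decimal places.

(0.9579, 1.9789)

At (2, 3): F = (70.0000, -4.0000).
Jacobian J = [[3·x₂^2, 6·x₁·x₂ + 5], [2·x₁, -4·x₂ + 4]].
At the point, J = [[27.0000, 41.0000], [4.0000, -8.0000]] (det J = -380.0000).
Solving J·Δ = −F gives Δ = (-1.0421, -1.0211).
Then the next iterate is (x₁, x₂)₁ = (0.9579, 1.9789).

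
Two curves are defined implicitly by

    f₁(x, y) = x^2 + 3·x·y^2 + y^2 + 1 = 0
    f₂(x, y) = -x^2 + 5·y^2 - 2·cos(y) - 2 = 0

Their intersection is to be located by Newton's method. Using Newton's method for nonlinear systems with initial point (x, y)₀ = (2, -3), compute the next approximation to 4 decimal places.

(1.6946, -1.6064)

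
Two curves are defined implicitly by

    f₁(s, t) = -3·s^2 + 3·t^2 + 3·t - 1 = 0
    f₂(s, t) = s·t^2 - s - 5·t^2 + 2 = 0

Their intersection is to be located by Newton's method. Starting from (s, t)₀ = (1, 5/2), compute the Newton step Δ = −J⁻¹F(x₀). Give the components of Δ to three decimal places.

At (1, 5/2): F = (22.250, -24.000).
Jacobian J = [[-6·s, 6·t + 3], [t^2 - 1, 2·s·t - 10·t]].
At the point, J = [[-6.000, 18.000], [5.250, -20.000]] (det J = 25.500).
Solving J·Δ = −F gives Δ = (0.510, -1.066).

(0.510, -1.066)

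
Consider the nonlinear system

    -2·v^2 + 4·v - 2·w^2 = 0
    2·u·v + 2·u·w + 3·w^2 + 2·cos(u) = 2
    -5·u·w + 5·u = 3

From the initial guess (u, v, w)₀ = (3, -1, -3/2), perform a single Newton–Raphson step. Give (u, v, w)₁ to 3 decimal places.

At (3, -1, -3/2): F = (-10.500, -12.22998, 34.500).
Jacobian J = [[0, -4·v + 4, -4·w], [2·v + 2·w - 2·sin(u), 2·u, 2·u + 6·w], [-5·w + 5, 0, -5·u]].
At the point, J = [[0.000, 8.000, 6.000], [-5.28224, 6.000, -3.000], [12.500, 0.000, -15.000]] (det J = -1383.86880).
Solving J·Δ = −F gives Δ = (-1.873, 0.758, 0.739).
Then the next iterate is (u, v, w)₁ = (1.127, -0.242, -0.761).

(1.127, -0.242, -0.761)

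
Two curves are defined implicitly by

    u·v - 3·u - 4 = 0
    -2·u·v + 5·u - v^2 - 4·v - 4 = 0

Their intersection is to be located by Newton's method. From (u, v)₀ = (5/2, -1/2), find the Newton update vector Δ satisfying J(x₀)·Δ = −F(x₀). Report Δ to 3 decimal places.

(-5.394, -2.452)

At (5/2, -1/2): F = (-12.750, 12.750).
Jacobian J = [[v - 3, u], [-2·v + 5, -2·u - 2·v - 4]].
At the point, J = [[-3.500, 2.500], [6.000, -8.000]] (det J = 13.000).
Solving J·Δ = −F gives Δ = (-5.394, -2.452).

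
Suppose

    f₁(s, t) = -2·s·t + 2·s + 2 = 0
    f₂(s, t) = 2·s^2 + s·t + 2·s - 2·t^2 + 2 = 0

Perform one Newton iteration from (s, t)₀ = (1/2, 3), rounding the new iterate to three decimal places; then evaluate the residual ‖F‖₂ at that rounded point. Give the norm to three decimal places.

2.104

At (1/2, 3): F = (0.000, -13.000).
Jacobian J = [[-2·t + 2, -2·s], [4·s + t + 2, s - 4·t]].
At the point, J = [[-4.000, -1.000], [7.000, -11.500]] (det J = 53.000).
Solving J·Δ = −F gives Δ = (0.245, -0.981).
Then the next iterate is (s, t)₁ = (0.745, 2.019).
Re-evaluating at (0.745, 2.019): F = (0.48169, -2.04852), so ‖F‖₂ = 2.104.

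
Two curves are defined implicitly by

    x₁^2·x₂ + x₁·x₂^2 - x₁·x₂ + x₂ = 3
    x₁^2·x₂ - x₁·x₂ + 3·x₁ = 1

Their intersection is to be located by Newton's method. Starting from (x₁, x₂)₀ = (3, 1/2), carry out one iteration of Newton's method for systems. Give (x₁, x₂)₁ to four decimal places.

At (3, 1/2): F = (1.2500, 11.0000).
Jacobian J = [[2·x₁·x₂ + x₂^2 - x₂, x₁^2 + 2·x₁·x₂ - x₁ + 1], [2·x₁·x₂ - x₂ + 3, x₁^2 - x₁]].
At the point, J = [[2.7500, 10.0000], [5.5000, 6.0000]] (det J = -38.5000).
Solving J·Δ = −F gives Δ = (-2.6623, 0.6071).
Then the next iterate is (x₁, x₂)₁ = (0.3377, 1.1071).

(0.3377, 1.1071)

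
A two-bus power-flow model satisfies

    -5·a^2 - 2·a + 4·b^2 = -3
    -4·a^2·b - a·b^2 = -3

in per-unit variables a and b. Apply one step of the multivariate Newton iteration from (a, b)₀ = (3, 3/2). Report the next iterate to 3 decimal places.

(1.711, 1.312)

At (3, 3/2): F = (-39.000, -57.750).
Jacobian J = [[-10·a - 2, 8·b], [-8·a·b - b^2, -4·a^2 - 2·a·b]].
At the point, J = [[-32.000, 12.000], [-38.250, -45.000]] (det J = 1899.000).
Solving J·Δ = −F gives Δ = (-1.289, -0.188).
Then the next iterate is (a, b)₁ = (1.711, 1.312).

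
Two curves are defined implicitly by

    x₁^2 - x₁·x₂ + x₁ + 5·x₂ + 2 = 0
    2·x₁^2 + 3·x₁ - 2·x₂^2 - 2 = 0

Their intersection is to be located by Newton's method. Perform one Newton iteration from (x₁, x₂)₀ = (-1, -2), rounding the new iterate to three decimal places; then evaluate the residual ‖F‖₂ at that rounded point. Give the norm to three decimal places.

2.550

At (-1, -2): F = (-10.000, -11.000).
Jacobian J = [[2·x₁ - x₂ + 1, -x₁ + 5], [4·x₁ + 3, -4·x₂]].
At the point, J = [[1.000, 6.000], [-1.000, 8.000]] (det J = 14.000).
Solving J·Δ = −F gives Δ = (1.000, 1.500).
Then the next iterate is (x₁, x₂)₁ = (0.000, -0.500).
Re-evaluating at (0.000, -0.500): F = (-0.500, -2.500), so ‖F‖₂ = 2.550.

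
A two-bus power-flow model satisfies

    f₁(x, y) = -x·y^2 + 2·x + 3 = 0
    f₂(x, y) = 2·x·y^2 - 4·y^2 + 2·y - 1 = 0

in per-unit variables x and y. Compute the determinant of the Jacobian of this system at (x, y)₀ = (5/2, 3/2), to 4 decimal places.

32.5000

J = [[-y^2 + 2, -2·x·y], [2·y^2, 4·x·y - 8·y + 2]].
At the point, J = [[-0.2500, -7.5000], [4.5000, 5.0000]].
det J = 32.5000.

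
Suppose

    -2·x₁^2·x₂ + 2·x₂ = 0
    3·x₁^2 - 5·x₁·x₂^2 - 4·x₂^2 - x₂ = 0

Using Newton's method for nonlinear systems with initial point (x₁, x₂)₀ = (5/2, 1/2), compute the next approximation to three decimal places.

(1.464, 0.493)

At (5/2, 1/2): F = (-5.250, 14.125).
Jacobian J = [[-4·x₁·x₂, -2·x₁^2 + 2], [6·x₁ - 5·x₂^2, -10·x₁·x₂ - 8·x₂ - 1]].
At the point, J = [[-5.000, -10.500], [13.750, -17.500]] (det J = 231.875).
Solving J·Δ = −F gives Δ = (-1.036, -0.007).
Then the next iterate is (x₁, x₂)₁ = (1.464, 0.493).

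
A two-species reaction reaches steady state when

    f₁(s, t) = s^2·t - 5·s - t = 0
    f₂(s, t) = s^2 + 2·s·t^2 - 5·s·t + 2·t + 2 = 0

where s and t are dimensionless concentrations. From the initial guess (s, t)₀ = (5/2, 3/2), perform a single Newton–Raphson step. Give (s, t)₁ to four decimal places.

At (5/2, 3/2): F = (-4.6250, 3.7500).
Jacobian J = [[2·s·t - 5, s^2 - 1], [2·s + 2·t^2 - 5·t, 4·s·t - 5·s + 2]].
At the point, J = [[2.5000, 5.2500], [2.0000, 4.5000]] (det J = 0.7500).
Solving J·Δ = −F gives Δ = (54.0000, -24.8333).
Then the next iterate is (s, t)₁ = (56.5000, -23.3333).

(56.5000, -23.3333)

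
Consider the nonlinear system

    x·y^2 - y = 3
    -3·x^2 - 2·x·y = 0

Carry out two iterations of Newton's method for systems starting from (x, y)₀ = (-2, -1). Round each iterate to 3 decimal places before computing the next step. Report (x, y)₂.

At (-2, -1): F = (-4.000, -16.000).
Jacobian J = [[y^2, 2·x·y - 1], [-6·x - 2·y, -2·x]].
At the point, J = [[1.000, 3.000], [14.000, 4.000]] (det J = -38.000).
Solving J·Δ = −F gives Δ = (0.842, 1.053).
Then the next iterate is (x, y)₁ = (-1.158, 0.053).
Round to (-1.158, 0.053) and repeat: F = (-3.05625, -3.90014), J = [[0.00281, -1.12275], [6.842, 2.316]].
Δ = (1.490, -2.718), so (x, y)₂ = (0.332, -2.665).

(0.332, -2.665)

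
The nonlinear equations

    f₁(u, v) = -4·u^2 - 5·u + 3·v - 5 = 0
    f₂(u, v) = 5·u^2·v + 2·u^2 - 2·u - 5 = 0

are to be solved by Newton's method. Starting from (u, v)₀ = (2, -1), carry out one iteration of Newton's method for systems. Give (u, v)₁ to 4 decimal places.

At (2, -1): F = (-34.0000, -21.0000).
Jacobian J = [[-8·u - 5, 3], [10·u·v + 4·u - 2, 5·u^2]].
At the point, J = [[-21.0000, 3.0000], [-14.0000, 20.0000]] (det J = -378.0000).
Solving J·Δ = −F gives Δ = (-1.6323, -0.0926).
Then the next iterate is (u, v)₁ = (0.3677, -1.0926).

(0.3677, -1.0926)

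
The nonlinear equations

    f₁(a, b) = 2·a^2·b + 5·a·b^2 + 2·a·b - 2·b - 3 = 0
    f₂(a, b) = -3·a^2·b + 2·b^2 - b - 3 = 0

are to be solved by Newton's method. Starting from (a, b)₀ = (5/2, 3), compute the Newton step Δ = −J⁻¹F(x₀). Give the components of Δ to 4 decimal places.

(-0.8116, -0.9974)

At (5/2, 3): F = (156.0000, -44.2500).
Jacobian J = [[4·a·b + 5·b^2 + 2·b, 2·a^2 + 10·a·b + 2·a - 2], [-6·a·b, -3·a^2 + 4·b - 1]].
At the point, J = [[81.0000, 90.5000], [-45.0000, -7.7500]] (det J = 3444.7500).
Solving J·Δ = −F gives Δ = (-0.8116, -0.9974).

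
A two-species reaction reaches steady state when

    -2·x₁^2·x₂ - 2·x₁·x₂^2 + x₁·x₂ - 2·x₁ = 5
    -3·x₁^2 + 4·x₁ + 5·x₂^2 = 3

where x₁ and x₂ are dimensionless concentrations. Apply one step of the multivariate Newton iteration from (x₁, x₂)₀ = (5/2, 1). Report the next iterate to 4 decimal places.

(1.4000, 0.4650)

At (5/2, 1): F = (-25.0000, -6.7500).
Jacobian J = [[-4·x₁·x₂ - 2·x₂^2 + x₂ - 2, -2·x₁^2 - 4·x₁·x₂ + x₁], [-6·x₁ + 4, 10·x₂]].
At the point, J = [[-13.0000, -20.0000], [-11.0000, 10.0000]] (det J = -350.0000).
Solving J·Δ = −F gives Δ = (-1.1000, -0.5350).
Then the next iterate is (x₁, x₂)₁ = (1.4000, 0.4650).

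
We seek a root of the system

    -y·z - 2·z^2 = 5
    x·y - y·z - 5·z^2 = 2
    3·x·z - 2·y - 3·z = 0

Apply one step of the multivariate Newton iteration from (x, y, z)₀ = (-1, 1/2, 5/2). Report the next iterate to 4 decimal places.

At (-1, 1/2, 5/2): F = (-18.7500, -35.0000, -16.0000).
Jacobian J = [[0, -z, -y - 4·z], [y, x - z, -y - 10·z], [3·z, -2, 3·x - 3]].
At the point, J = [[0.0000, -2.5000, -10.5000], [0.5000, -3.5000, -25.5000], [7.5000, -2.0000, -6.0000]] (det J = 205.5000).
Solving J·Δ = −F gives Δ = (0.3869, -4.1724, -0.7923).
Then the next iterate is (x, y, z)₁ = (-0.6131, -3.6724, 1.7077).

(-0.6131, -3.6724, 1.7077)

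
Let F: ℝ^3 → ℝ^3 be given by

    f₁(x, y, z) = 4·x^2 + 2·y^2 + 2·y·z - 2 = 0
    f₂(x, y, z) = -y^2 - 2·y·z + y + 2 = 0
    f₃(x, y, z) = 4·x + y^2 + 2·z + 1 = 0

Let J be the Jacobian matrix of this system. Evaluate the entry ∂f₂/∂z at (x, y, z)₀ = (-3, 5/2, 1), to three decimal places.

-5.000

∂f₂/∂z = -2·y.
At (-3, 5/2, 1) this is -5.000.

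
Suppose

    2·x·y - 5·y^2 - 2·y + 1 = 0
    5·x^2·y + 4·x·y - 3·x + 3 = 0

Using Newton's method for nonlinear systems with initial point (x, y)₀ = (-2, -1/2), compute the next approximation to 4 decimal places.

(3.1429, -2.8929)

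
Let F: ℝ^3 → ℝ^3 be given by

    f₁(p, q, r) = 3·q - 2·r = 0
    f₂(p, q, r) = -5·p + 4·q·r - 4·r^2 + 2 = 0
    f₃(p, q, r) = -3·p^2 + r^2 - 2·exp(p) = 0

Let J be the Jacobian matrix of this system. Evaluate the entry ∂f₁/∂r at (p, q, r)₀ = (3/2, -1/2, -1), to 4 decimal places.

-2.0000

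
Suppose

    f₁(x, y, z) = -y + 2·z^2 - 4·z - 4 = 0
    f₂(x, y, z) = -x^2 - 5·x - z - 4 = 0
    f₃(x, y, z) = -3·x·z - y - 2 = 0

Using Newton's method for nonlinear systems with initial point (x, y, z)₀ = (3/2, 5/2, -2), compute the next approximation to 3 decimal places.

At (3/2, 5/2, -2): F = (9.500, -11.750, 4.500).
Jacobian J = [[0, -1, 4·z - 4], [-2·x - 5, 0, -1], [-3·z, -1, -3·x]].
At the point, J = [[0.000, -1.000, -12.000], [-8.000, 0.000, -1.000], [6.000, -1.000, -4.500]] (det J = -54.000).
Solving J·Δ = −F gives Δ = (-1.725, -15.056, 2.046).
Then the next iterate is (x, y, z)₁ = (-0.225, -12.556, 0.046).

(-0.225, -12.556, 0.046)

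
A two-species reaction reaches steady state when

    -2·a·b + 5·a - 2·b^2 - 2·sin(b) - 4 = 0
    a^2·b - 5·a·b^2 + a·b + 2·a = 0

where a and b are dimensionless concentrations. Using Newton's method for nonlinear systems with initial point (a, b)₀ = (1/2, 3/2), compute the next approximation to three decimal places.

At (1/2, 3/2): F = (-9.49499, -3.500).
Jacobian J = [[-2·b + 5, -2·a - 4·b - 2·cos(b)], [2·a·b - 5·b^2 + b + 2, a^2 - 10·a·b + a]].
At the point, J = [[2.000, -7.14147], [-6.250, -6.750]] (det J = -58.13422).
Solving J·Δ = −F gives Δ = (0.673, -1.141).
Then the next iterate is (a, b)₁ = (1.173, 0.359).

(1.173, 0.359)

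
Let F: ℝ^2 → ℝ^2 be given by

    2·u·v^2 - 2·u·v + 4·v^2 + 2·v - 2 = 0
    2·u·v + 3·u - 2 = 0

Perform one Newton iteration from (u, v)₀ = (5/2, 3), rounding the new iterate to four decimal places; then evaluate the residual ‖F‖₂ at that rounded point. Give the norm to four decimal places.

At (5/2, 3): F = (70.0000, 20.5000).
Jacobian J = [[2·v^2 - 2·v, 4·u·v - 2·u + 8·v + 2], [2·v + 3, 2·u]].
At the point, J = [[12.0000, 51.0000], [9.0000, 5.0000]] (det J = -399.0000).
Solving J·Δ = −F gives Δ = (-1.7431, -0.9624).
Then the next iterate is (u, v)₁ = (0.7569, 2.0376).
Re-evaluating at (0.7569, 2.0376): F = (21.882952, 3.355219), so ‖F‖₂ = 22.1387.

22.1387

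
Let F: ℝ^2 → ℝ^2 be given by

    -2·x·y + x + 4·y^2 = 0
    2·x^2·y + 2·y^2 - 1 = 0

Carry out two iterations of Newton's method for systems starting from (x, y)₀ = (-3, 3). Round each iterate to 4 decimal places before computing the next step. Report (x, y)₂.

At (-3, 3): F = (51.0000, 71.0000).
Jacobian J = [[-2·y + 1, -2·x + 8·y], [4·x·y, 2·x^2 + 4·y]].
At the point, J = [[-5.0000, 30.0000], [-36.0000, 30.0000]] (det J = 930.0000).
Solving J·Δ = −F gives Δ = (0.6452, -1.5925).
Then the next iterate is (x, y)₁ = (-2.3548, 1.4075).
Round to (-2.3548, 1.4075) and repeat: F = (12.198187, 18.571521), J = [[-1.8150, 15.9696], [-13.257524, 16.720166]].
Δ = (0.5107, -0.7058), so (x, y)₂ = (-1.8441, 0.7017).

(-1.8441, 0.7017)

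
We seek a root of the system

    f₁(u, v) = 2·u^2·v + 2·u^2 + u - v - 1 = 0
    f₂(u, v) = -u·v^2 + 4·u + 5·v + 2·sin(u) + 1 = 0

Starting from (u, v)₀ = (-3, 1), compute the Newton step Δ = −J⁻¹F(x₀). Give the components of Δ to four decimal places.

At (-3, 1): F = (31.0000, -3.282240).
Jacobian J = [[4·u·v + 4·u + 1, 2·u^2 - 1], [-v^2 + 2·cos(u) + 4, -2·u·v + 5]].
At the point, J = [[-23.0000, 17.0000], [1.020015, 11.0000]] (det J = -270.340255).
Solving J·Δ = −F gives Δ = (1.4678, 0.1623).

(1.4678, 0.1623)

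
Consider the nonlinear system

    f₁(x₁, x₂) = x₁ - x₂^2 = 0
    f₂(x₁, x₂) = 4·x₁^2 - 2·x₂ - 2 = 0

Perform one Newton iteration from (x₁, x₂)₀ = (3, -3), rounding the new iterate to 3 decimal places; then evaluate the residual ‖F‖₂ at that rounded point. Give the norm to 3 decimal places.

9.880

At (3, -3): F = (-6.000, 40.000).
Jacobian J = [[1, -2·x₂], [8·x₁, -2]].
At the point, J = [[1.000, 6.000], [24.000, -2.000]] (det J = -146.000).
Solving J·Δ = −F gives Δ = (-1.562, 1.260).
Then the next iterate is (x₁, x₂)₁ = (1.438, -1.740).
Re-evaluating at (1.438, -1.740): F = (-1.58960, 9.75138), so ‖F‖₂ = 9.880.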